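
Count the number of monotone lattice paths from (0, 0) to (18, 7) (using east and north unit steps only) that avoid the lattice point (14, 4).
Number of paths = 373600

Total paths from (0, 0) to (18, 7): C(25, 18) = 480700. Paths through (14, 4): (paths (0, 0) → (14, 4)) × (paths (14, 4) → (18, 7)) = C(18, 14) · C(7, 4) = 3060 · 35 = 107100. Avoidance count = 480700 − 107100 = 373600.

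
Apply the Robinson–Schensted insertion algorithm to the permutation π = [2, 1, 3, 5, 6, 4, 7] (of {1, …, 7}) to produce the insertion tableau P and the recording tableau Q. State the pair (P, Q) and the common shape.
P = [1, 3, 4, 6, 7] / [2, 5];  Q = [1, 3, 4, 5, 7] / [2, 6];  common shape = (5, 2)

Row-insert the values π_1, π_2, … into P one at a time, bumping the leftmost entry strictly greater than the inserted value down to the next row. The recording tableau Q records, in position (i, j), the step at which that cell was added to P.
  Insert 2 (step 1): P = [2];  Q = [1]
  Insert 1 (step 2): P = [1] / [2];  Q = [1] / [2]
  Insert 3 (step 3): P = [1, 3] / [2];  Q = [1, 3] / [2]
  Insert 5 (step 4): P = [1, 3, 5] / [2];  Q = [1, 3, 4] / [2]
  Insert 6 (step 5): P = [1, 3, 5, 6] / [2];  Q = [1, 3, 4, 5] / [2]
  Insert 4 (step 6): P = [1, 3, 4, 6] / [2, 5];  Q = [1, 3, 4, 5] / [2, 6]
  Insert 7 (step 7): P = [1, 3, 4, 6, 7] / [2, 5];  Q = [1, 3, 4, 5, 7] / [2, 6]
Final shape: (5, 2).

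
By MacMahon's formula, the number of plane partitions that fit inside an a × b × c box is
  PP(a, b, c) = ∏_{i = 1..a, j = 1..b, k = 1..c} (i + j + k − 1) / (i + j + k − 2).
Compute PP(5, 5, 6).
PP(5, 5, 6) = 3184461423

Evaluate the triple product over i = 1..5, j = 1..5, k = 1..6. The factors are (2/1) · (3/2) · (4/3) · (5/4) · (6/5) · (7/6) · (3/2) · (4/3) · … (150 factors total). The numerators and denominators telescope so the product is an integer; carrying out the multiplication exactly gives PP(5, 5, 6) = 3184461423.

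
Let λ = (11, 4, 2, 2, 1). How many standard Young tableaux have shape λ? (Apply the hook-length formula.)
# SYT of shape (11, 4, 2, 2, 1) = 16372224

Hook-length formula: f^λ = n! / Π hook(c), product over all cells c of the Young diagram. For λ = (11, 4, 2, 2, 1), n = 20 boxes. Hook lengths by row (left-to-right, top-to-bottom): [15, 13, 10, 9, 7, 6, 5, 4, 3, 2, 1]; [7, 5, 2, 1]; [4, 2]; [3, 1]; [1]. Product of hooks = 148599360000. So f^λ = 20! / 148599360000 = 2432902008176640000 / 148599360000 = 16372224.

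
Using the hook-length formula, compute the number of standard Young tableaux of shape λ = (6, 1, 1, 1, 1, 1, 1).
# SYT of shape (6, 1, 1, 1, 1, 1, 1) = 462

Hook-length formula: f^λ = n! / Π hook(c), product over all cells c of the Young diagram. For λ = (6, 1, 1, 1, 1, 1, 1), n = 12 boxes. Hook lengths by row (left-to-right, top-to-bottom): [12, 5, 4, 3, 2, 1]; [6]; [5]; [4]; [3]; [2]; [1]. Product of hooks = 1036800. So f^λ = 12! / 1036800 = 479001600 / 1036800 = 462.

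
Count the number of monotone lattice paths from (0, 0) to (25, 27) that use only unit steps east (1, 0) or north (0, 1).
Number of paths = 477551179875952

A monotone lattice path from (0, 0) to (25, 27) consists of 25 east steps and 27 north steps in some order, so it is determined by which 25 of the 52 steps are east. The count is C(52, 25) = 477551179875952.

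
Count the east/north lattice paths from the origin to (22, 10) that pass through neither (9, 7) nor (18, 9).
Number of paths = 37817715

Inclusion–exclusion. Total paths: C(32, 22) = 64512240. Through P₁: C(16, 9)·C(16, 13) = 6406400. Through P₂: C(27, 18)·C(5, 4) = 23434125. Since P₁ is strictly southwest of P₂, a monotone path through both must visit P₁ then P₂; paths through both = C(16, 9)·C(11, 9)·C(5, 4) = 3146000. Avoid both = 64512240 − 6406400 − 23434125 + 3146000 = 37817715.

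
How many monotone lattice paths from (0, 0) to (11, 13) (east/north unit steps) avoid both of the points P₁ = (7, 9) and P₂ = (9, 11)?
Number of paths = 1099424

Inclusion–exclusion. Total paths: C(24, 11) = 2496144. Through P₁: C(16, 7)·C(8, 4) = 800800. Through P₂: C(20, 9)·C(4, 2) = 1007760. Since P₁ is strictly southwest of P₂, a monotone path through both must visit P₁ then P₂; paths through both = C(16, 7)·C(4, 2)·C(4, 2) = 411840. Avoid both = 2496144 − 800800 − 1007760 + 411840 = 1099424.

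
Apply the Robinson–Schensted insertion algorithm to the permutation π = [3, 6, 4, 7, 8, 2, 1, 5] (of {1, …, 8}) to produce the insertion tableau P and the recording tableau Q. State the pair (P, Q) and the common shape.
P = [1, 4, 5, 8] / [2, 7] / [3] / [6];  Q = [1, 2, 4, 5] / [3, 8] / [6] / [7];  common shape = (4, 2, 1, 1)

Row-insert the values π_1, π_2, … into P one at a time, bumping the leftmost entry strictly greater than the inserted value down to the next row. The recording tableau Q records, in position (i, j), the step at which that cell was added to P.
  Insert 3 (step 1): P = [3];  Q = [1]
  Insert 6 (step 2): P = [3, 6];  Q = [1, 2]
  Insert 4 (step 3): P = [3, 4] / [6];  Q = [1, 2] / [3]
  Insert 7 (step 4): P = [3, 4, 7] / [6];  Q = [1, 2, 4] / [3]
  Insert 8 (step 5): P = [3, 4, 7, 8] / [6];  Q = [1, 2, 4, 5] / [3]
  Insert 2 (step 6): P = [2, 4, 7, 8] / [3] / [6];  Q = [1, 2, 4, 5] / [3] / [6]
  Insert 1 (step 7): P = [1, 4, 7, 8] / [2] / [3] / [6];  Q = [1, 2, 4, 5] / [3] / [6] / [7]
  Insert 5 (step 8): P = [1, 4, 5, 8] / [2, 7] / [3] / [6];  Q = [1, 2, 4, 5] / [3, 8] / [6] / [7]
Final shape: (4, 2, 1, 1).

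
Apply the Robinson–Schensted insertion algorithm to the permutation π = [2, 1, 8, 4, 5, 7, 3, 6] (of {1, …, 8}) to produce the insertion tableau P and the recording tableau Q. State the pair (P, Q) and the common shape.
P = [1, 3, 5, 6] / [2, 4, 7] / [8];  Q = [1, 3, 5, 6] / [2, 4, 8] / [7];  common shape = (4, 3, 1)

Row-insert the values π_1, π_2, … into P one at a time, bumping the leftmost entry strictly greater than the inserted value down to the next row. The recording tableau Q records, in position (i, j), the step at which that cell was added to P.
  Insert 2 (step 1): P = [2];  Q = [1]
  Insert 1 (step 2): P = [1] / [2];  Q = [1] / [2]
  Insert 8 (step 3): P = [1, 8] / [2];  Q = [1, 3] / [2]
  Insert 4 (step 4): P = [1, 4] / [2, 8];  Q = [1, 3] / [2, 4]
  Insert 5 (step 5): P = [1, 4, 5] / [2, 8];  Q = [1, 3, 5] / [2, 4]
  Insert 7 (step 6): P = [1, 4, 5, 7] / [2, 8];  Q = [1, 3, 5, 6] / [2, 4]
  Insert 3 (step 7): P = [1, 3, 5, 7] / [2, 4] / [8];  Q = [1, 3, 5, 6] / [2, 4] / [7]
  Insert 6 (step 8): P = [1, 3, 5, 6] / [2, 4, 7] / [8];  Q = [1, 3, 5, 6] / [2, 4, 8] / [7]
Final shape: (4, 3, 1).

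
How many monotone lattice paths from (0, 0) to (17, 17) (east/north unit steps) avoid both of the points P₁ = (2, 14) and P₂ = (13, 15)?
Number of paths = 1771897500

Inclusion–exclusion. Total paths: C(34, 17) = 2333606220. Through P₁: C(16, 2)·C(18, 15) = 97920. Through P₂: C(28, 13)·C(6, 4) = 561632400. Since P₁ is strictly southwest of P₂, a monotone path through both must visit P₁ then P₂; paths through both = C(16, 2)·C(12, 11)·C(6, 4) = 21600. Avoid both = 2333606220 − 97920 − 561632400 + 21600 = 1771897500.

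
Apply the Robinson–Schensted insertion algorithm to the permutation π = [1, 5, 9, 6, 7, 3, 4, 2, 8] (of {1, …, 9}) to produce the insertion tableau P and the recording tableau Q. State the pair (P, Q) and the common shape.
P = [1, 2, 4, 7, 8] / [3, 6] / [5] / [9];  Q = [1, 2, 3, 5, 9] / [4, 7] / [6] / [8];  common shape = (5, 2, 1, 1)

Row-insert the values π_1, π_2, … into P one at a time, bumping the leftmost entry strictly greater than the inserted value down to the next row. The recording tableau Q records, in position (i, j), the step at which that cell was added to P.
  Insert 1 (step 1): P = [1];  Q = [1]
  Insert 5 (step 2): P = [1, 5];  Q = [1, 2]
  Insert 9 (step 3): P = [1, 5, 9];  Q = [1, 2, 3]
  Insert 6 (step 4): P = [1, 5, 6] / [9];  Q = [1, 2, 3] / [4]
  Insert 7 (step 5): P = [1, 5, 6, 7] / [9];  Q = [1, 2, 3, 5] / [4]
  Insert 3 (step 6): P = [1, 3, 6, 7] / [5] / [9];  Q = [1, 2, 3, 5] / [4] / [6]
  Insert 4 (step 7): P = [1, 3, 4, 7] / [5, 6] / [9];  Q = [1, 2, 3, 5] / [4, 7] / [6]
  Insert 2 (step 8): P = [1, 2, 4, 7] / [3, 6] / [5] / [9];  Q = [1, 2, 3, 5] / [4, 7] / [6] / [8]
  Insert 8 (step 9): P = [1, 2, 4, 7, 8] / [3, 6] / [5] / [9];  Q = [1, 2, 3, 5, 9] / [4, 7] / [6] / [8]
Final shape: (5, 2, 1, 1).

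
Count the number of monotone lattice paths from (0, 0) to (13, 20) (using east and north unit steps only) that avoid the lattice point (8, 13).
Number of paths = 412002360

Total paths from (0, 0) to (13, 20): C(33, 13) = 573166440. Paths through (8, 13): (paths (0, 0) → (8, 13)) × (paths (8, 13) → (13, 20)) = C(21, 8) · C(12, 5) = 203490 · 792 = 161164080. Avoidance count = 573166440 − 161164080 = 412002360.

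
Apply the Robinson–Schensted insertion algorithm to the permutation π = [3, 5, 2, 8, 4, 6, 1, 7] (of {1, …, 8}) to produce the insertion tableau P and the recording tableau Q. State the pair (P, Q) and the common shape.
P = [1, 4, 6, 7] / [2, 5, 8] / [3];  Q = [1, 2, 4, 8] / [3, 5, 6] / [7];  common shape = (4, 3, 1)

Row-insert the values π_1, π_2, … into P one at a time, bumping the leftmost entry strictly greater than the inserted value down to the next row. The recording tableau Q records, in position (i, j), the step at which that cell was added to P.
  Insert 3 (step 1): P = [3];  Q = [1]
  Insert 5 (step 2): P = [3, 5];  Q = [1, 2]
  Insert 2 (step 3): P = [2, 5] / [3];  Q = [1, 2] / [3]
  Insert 8 (step 4): P = [2, 5, 8] / [3];  Q = [1, 2, 4] / [3]
  Insert 4 (step 5): P = [2, 4, 8] / [3, 5];  Q = [1, 2, 4] / [3, 5]
  Insert 6 (step 6): P = [2, 4, 6] / [3, 5, 8];  Q = [1, 2, 4] / [3, 5, 6]
  Insert 1 (step 7): P = [1, 4, 6] / [2, 5, 8] / [3];  Q = [1, 2, 4] / [3, 5, 6] / [7]
  Insert 7 (step 8): P = [1, 4, 6, 7] / [2, 5, 8] / [3];  Q = [1, 2, 4, 8] / [3, 5, 6] / [7]
Final shape: (4, 3, 1).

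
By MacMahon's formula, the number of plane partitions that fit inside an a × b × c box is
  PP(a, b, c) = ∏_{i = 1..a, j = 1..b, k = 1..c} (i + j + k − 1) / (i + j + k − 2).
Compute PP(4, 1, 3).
PP(4, 1, 3) = 35

Evaluate the triple product over i = 1..4, j = 1..1, k = 1..3. The factors are (2/1) · (3/2) · (4/3) · (3/2) · (4/3) · (5/4) · (4/3) · (5/4) · … (12 factors total). The numerators and denominators telescope so the product is an integer; carrying out the multiplication exactly gives PP(4, 1, 3) = 35.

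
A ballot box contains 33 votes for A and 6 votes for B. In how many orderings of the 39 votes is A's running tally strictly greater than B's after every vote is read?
Strict-lead orderings = 2258739

Total orderings of the 39 votes with 33 for A: C(39, 33) = 3262623. By the Bertrand ballot formula (Cycle Lemma / reflection principle), the number of orderings in which A is strictly ahead of B throughout is (p − q)/(p + q) · C(p + q, p) = (33 − 6)/(33 + 6) · 3262623 = 2258739.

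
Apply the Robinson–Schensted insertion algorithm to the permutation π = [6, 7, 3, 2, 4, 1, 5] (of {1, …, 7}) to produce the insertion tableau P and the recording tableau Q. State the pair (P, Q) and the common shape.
P = [1, 4, 5] / [2, 7] / [3] / [6];  Q = [1, 2, 7] / [3, 5] / [4] / [6];  common shape = (3, 2, 1, 1)

Row-insert the values π_1, π_2, … into P one at a time, bumping the leftmost entry strictly greater than the inserted value down to the next row. The recording tableau Q records, in position (i, j), the step at which that cell was added to P.
  Insert 6 (step 1): P = [6];  Q = [1]
  Insert 7 (step 2): P = [6, 7];  Q = [1, 2]
  Insert 3 (step 3): P = [3, 7] / [6];  Q = [1, 2] / [3]
  Insert 2 (step 4): P = [2, 7] / [3] / [6];  Q = [1, 2] / [3] / [4]
  Insert 4 (step 5): P = [2, 4] / [3, 7] / [6];  Q = [1, 2] / [3, 5] / [4]
  Insert 1 (step 6): P = [1, 4] / [2, 7] / [3] / [6];  Q = [1, 2] / [3, 5] / [4] / [6]
  Insert 5 (step 7): P = [1, 4, 5] / [2, 7] / [3] / [6];  Q = [1, 2, 7] / [3, 5] / [4] / [6]
Final shape: (3, 2, 1, 1).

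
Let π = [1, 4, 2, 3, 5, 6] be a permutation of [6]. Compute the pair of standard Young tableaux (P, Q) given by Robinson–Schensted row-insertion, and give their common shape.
P = [1, 2, 3, 5, 6] / [4];  Q = [1, 2, 4, 5, 6] / [3];  common shape = (5, 1)

Row-insert the values π_1, π_2, … into P one at a time, bumping the leftmost entry strictly greater than the inserted value down to the next row. The recording tableau Q records, in position (i, j), the step at which that cell was added to P.
  Insert 1 (step 1): P = [1];  Q = [1]
  Insert 4 (step 2): P = [1, 4];  Q = [1, 2]
  Insert 2 (step 3): P = [1, 2] / [4];  Q = [1, 2] / [3]
  Insert 3 (step 4): P = [1, 2, 3] / [4];  Q = [1, 2, 4] / [3]
  Insert 5 (step 5): P = [1, 2, 3, 5] / [4];  Q = [1, 2, 4, 5] / [3]
  Insert 6 (step 6): P = [1, 2, 3, 5, 6] / [4];  Q = [1, 2, 4, 5, 6] / [3]
Final shape: (5, 1).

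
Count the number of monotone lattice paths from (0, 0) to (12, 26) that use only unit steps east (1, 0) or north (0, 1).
Number of paths = 2707475148

A monotone lattice path from (0, 0) to (12, 26) consists of 12 east steps and 26 north steps in some order, so it is determined by which 12 of the 38 steps are east. The count is C(38, 12) = 2707475148.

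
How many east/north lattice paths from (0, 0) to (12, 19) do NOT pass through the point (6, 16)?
Number of paths = 134853033

Total paths from (0, 0) to (12, 19): C(31, 12) = 141120525. Paths through (6, 16): (paths (0, 0) → (6, 16)) × (paths (6, 16) → (12, 19)) = C(22, 6) · C(9, 6) = 74613 · 84 = 6267492. Avoidance count = 141120525 − 6267492 = 134853033.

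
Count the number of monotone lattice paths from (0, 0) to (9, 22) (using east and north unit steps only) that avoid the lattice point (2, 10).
Number of paths = 16834467

Total paths from (0, 0) to (9, 22): C(31, 9) = 20160075. Paths through (2, 10): (paths (0, 0) → (2, 10)) × (paths (2, 10) → (9, 22)) = C(12, 2) · C(19, 7) = 66 · 50388 = 3325608. Avoidance count = 20160075 − 3325608 = 16834467.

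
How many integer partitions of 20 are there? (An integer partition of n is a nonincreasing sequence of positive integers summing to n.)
p(20) = 627

Compute p(n) via the recurrence p(n, m) = p(n, m−1) + p(n−m, m), where p(n, m) counts partitions of n with all parts ≤ m and p(n) = p(n, n). The base cases are p(0, m) = 1 and p(n, 0) = 0 for n > 0. Filling the table yields p(20) = 627. (Euler's pentagonal recurrence is an alternative.)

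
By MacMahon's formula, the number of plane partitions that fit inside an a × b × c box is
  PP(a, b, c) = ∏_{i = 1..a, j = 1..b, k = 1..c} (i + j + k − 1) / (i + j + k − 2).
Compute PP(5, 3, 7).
PP(5, 3, 7) = 16195608

Evaluate the triple product over i = 1..5, j = 1..3, k = 1..7. The factors are (2/1) · (3/2) · (4/3) · (5/4) · (6/5) · (7/6) · (8/7) · (3/2) · … (105 factors total). The numerators and denominators telescope so the product is an integer; carrying out the multiplication exactly gives PP(5, 3, 7) = 16195608.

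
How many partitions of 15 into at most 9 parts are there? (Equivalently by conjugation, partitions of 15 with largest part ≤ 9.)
p(15, parts ≤ 9) = 157

Partitions of 15 with all parts ≤ 9: 9+6, 9+5+1, 9+4+2, 9+4+1+1, 9+3+3, 9+3+2+1, 9+3+1+1+1, 9+2+2+2, 9+2+2+1+1, 9+2+1+1+1+1, 9+1+1+1+1+1+1, 8+7, 8+6+1, 8+5+2, 8+5+1+1, 8+4+3, 8+4+2+1, 8+4+1+1+1, 8+3+3+1, 8+3+2+2, 8+3+2+1+1, 8+3+1+1+1+1, 8+2+2+2+1, 8+2+2+1+1+1, 8+2+1+1+1+1+1, 8+1+1+1+1+1+1+1, 7+7+1, 7+6+2, 7+6+1+1, 7+5+3, … (157 total). Count = 157.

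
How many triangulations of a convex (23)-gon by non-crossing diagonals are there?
C_21 = 24466267020

These polygon triangulations are counted by the Catalan number C_n = (1/(n + 1)) · C(2n, n). For n = 21: C_21 = (1/22) · C(42, 21) = 538257874440/22 = 24466267020.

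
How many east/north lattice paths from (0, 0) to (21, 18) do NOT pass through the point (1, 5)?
Number of paths = 58920145350

Total paths from (0, 0) to (21, 18): C(39, 21) = 62359143990. Paths through (1, 5): (paths (0, 0) → (1, 5)) × (paths (1, 5) → (21, 18)) = C(6, 1) · C(33, 20) = 6 · 573166440 = 3438998640. Avoidance count = 62359143990 − 3438998640 = 58920145350.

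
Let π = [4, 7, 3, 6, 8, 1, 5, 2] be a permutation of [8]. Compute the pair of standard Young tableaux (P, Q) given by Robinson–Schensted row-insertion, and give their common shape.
P = [1, 2, 8] / [3, 5] / [4, 6] / [7];  Q = [1, 2, 5] / [3, 4] / [6, 7] / [8];  common shape = (3, 2, 2, 1)

Row-insert the values π_1, π_2, … into P one at a time, bumping the leftmost entry strictly greater than the inserted value down to the next row. The recording tableau Q records, in position (i, j), the step at which that cell was added to P.
  Insert 4 (step 1): P = [4];  Q = [1]
  Insert 7 (step 2): P = [4, 7];  Q = [1, 2]
  Insert 3 (step 3): P = [3, 7] / [4];  Q = [1, 2] / [3]
  Insert 6 (step 4): P = [3, 6] / [4, 7];  Q = [1, 2] / [3, 4]
  Insert 8 (step 5): P = [3, 6, 8] / [4, 7];  Q = [1, 2, 5] / [3, 4]
  Insert 1 (step 6): P = [1, 6, 8] / [3, 7] / [4];  Q = [1, 2, 5] / [3, 4] / [6]
  Insert 5 (step 7): P = [1, 5, 8] / [3, 6] / [4, 7];  Q = [1, 2, 5] / [3, 4] / [6, 7]
  Insert 2 (step 8): P = [1, 2, 8] / [3, 5] / [4, 6] / [7];  Q = [1, 2, 5] / [3, 4] / [6, 7] / [8]
Final shape: (3, 2, 2, 1).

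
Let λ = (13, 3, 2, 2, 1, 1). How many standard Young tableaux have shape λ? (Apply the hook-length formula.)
# SYT of shape (13, 3, 2, 2, 1, 1) = 42678636

Hook-length formula: f^λ = n! / Π hook(c), product over all cells c of the Young diagram. For λ = (13, 3, 2, 2, 1, 1), n = 22 boxes. Hook lengths by row (left-to-right, top-to-bottom): [18, 15, 12, 10, 9, 8, 7, 6, 5, 4, 3, 2, 1]; [7, 4, 1]; [5, 2]; [4, 1]; [2]; [1]. Product of hooks = 26336378880000. So f^λ = 22! / 26336378880000 = 1124000727777607680000 / 26336378880000 = 42678636.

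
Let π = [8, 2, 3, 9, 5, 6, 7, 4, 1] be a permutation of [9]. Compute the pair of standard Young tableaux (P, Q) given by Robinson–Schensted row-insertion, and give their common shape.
P = [1, 3, 4, 6, 7] / [2, 9] / [5] / [8];  Q = [1, 3, 4, 6, 7] / [2, 5] / [8] / [9];  common shape = (5, 2, 1, 1)

Row-insert the values π_1, π_2, … into P one at a time, bumping the leftmost entry strictly greater than the inserted value down to the next row. The recording tableau Q records, in position (i, j), the step at which that cell was added to P.
  Insert 8 (step 1): P = [8];  Q = [1]
  Insert 2 (step 2): P = [2] / [8];  Q = [1] / [2]
  Insert 3 (step 3): P = [2, 3] / [8];  Q = [1, 3] / [2]
  Insert 9 (step 4): P = [2, 3, 9] / [8];  Q = [1, 3, 4] / [2]
  Insert 5 (step 5): P = [2, 3, 5] / [8, 9];  Q = [1, 3, 4] / [2, 5]
  Insert 6 (step 6): P = [2, 3, 5, 6] / [8, 9];  Q = [1, 3, 4, 6] / [2, 5]
  Insert 7 (step 7): P = [2, 3, 5, 6, 7] / [8, 9];  Q = [1, 3, 4, 6, 7] / [2, 5]
  Insert 4 (step 8): P = [2, 3, 4, 6, 7] / [5, 9] / [8];  Q = [1, 3, 4, 6, 7] / [2, 5] / [8]
  Insert 1 (step 9): P = [1, 3, 4, 6, 7] / [2, 9] / [5] / [8];  Q = [1, 3, 4, 6, 7] / [2, 5] / [8] / [9]
Final shape: (5, 2, 1, 1).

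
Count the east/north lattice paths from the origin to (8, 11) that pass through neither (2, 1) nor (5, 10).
Number of paths = 42186

Inclusion–exclusion. Total paths: C(19, 8) = 75582. Through P₁: C(3, 2)·C(16, 6) = 24024. Through P₂: C(15, 5)·C(4, 3) = 12012. Since P₁ is strictly southwest of P₂, a monotone path through both must visit P₁ then P₂; paths through both = C(3, 2)·C(12, 3)·C(4, 3) = 2640. Avoid both = 75582 − 24024 − 12012 + 2640 = 42186.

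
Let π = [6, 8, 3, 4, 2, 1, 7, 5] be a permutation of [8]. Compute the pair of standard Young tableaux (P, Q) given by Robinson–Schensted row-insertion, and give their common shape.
P = [1, 4, 5] / [2, 7] / [3, 8] / [6];  Q = [1, 2, 7] / [3, 4] / [5, 8] / [6];  common shape = (3, 2, 2, 1)

Row-insert the values π_1, π_2, … into P one at a time, bumping the leftmost entry strictly greater than the inserted value down to the next row. The recording tableau Q records, in position (i, j), the step at which that cell was added to P.
  Insert 6 (step 1): P = [6];  Q = [1]
  Insert 8 (step 2): P = [6, 8];  Q = [1, 2]
  Insert 3 (step 3): P = [3, 8] / [6];  Q = [1, 2] / [3]
  Insert 4 (step 4): P = [3, 4] / [6, 8];  Q = [1, 2] / [3, 4]
  Insert 2 (step 5): P = [2, 4] / [3, 8] / [6];  Q = [1, 2] / [3, 4] / [5]
  Insert 1 (step 6): P = [1, 4] / [2, 8] / [3] / [6];  Q = [1, 2] / [3, 4] / [5] / [6]
  Insert 7 (step 7): P = [1, 4, 7] / [2, 8] / [3] / [6];  Q = [1, 2, 7] / [3, 4] / [5] / [6]
  Insert 5 (step 8): P = [1, 4, 5] / [2, 7] / [3, 8] / [6];  Q = [1, 2, 7] / [3, 4] / [5, 8] / [6]
Final shape: (3, 2, 2, 1).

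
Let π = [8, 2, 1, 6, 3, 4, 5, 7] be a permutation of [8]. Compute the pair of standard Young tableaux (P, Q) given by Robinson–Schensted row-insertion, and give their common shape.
P = [1, 3, 4, 5, 7] / [2, 6] / [8];  Q = [1, 4, 6, 7, 8] / [2, 5] / [3];  common shape = (5, 2, 1)

Row-insert the values π_1, π_2, … into P one at a time, bumping the leftmost entry strictly greater than the inserted value down to the next row. The recording tableau Q records, in position (i, j), the step at which that cell was added to P.
  Insert 8 (step 1): P = [8];  Q = [1]
  Insert 2 (step 2): P = [2] / [8];  Q = [1] / [2]
  Insert 1 (step 3): P = [1] / [2] / [8];  Q = [1] / [2] / [3]
  Insert 6 (step 4): P = [1, 6] / [2] / [8];  Q = [1, 4] / [2] / [3]
  Insert 3 (step 5): P = [1, 3] / [2, 6] / [8];  Q = [1, 4] / [2, 5] / [3]
  Insert 4 (step 6): P = [1, 3, 4] / [2, 6] / [8];  Q = [1, 4, 6] / [2, 5] / [3]
  Insert 5 (step 7): P = [1, 3, 4, 5] / [2, 6] / [8];  Q = [1, 4, 6, 7] / [2, 5] / [3]
  Insert 7 (step 8): P = [1, 3, 4, 5, 7] / [2, 6] / [8];  Q = [1, 4, 6, 7, 8] / [2, 5] / [3]
Final shape: (5, 2, 1).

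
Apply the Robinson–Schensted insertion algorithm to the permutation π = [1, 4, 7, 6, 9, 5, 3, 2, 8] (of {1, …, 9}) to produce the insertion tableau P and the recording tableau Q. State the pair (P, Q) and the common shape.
P = [1, 2, 5, 8] / [3, 9] / [4] / [6] / [7];  Q = [1, 2, 3, 5] / [4, 9] / [6] / [7] / [8];  common shape = (4, 2, 1, 1, 1)

Row-insert the values π_1, π_2, … into P one at a time, bumping the leftmost entry strictly greater than the inserted value down to the next row. The recording tableau Q records, in position (i, j), the step at which that cell was added to P.
  Insert 1 (step 1): P = [1];  Q = [1]
  Insert 4 (step 2): P = [1, 4];  Q = [1, 2]
  Insert 7 (step 3): P = [1, 4, 7];  Q = [1, 2, 3]
  Insert 6 (step 4): P = [1, 4, 6] / [7];  Q = [1, 2, 3] / [4]
  Insert 9 (step 5): P = [1, 4, 6, 9] / [7];  Q = [1, 2, 3, 5] / [4]
  Insert 5 (step 6): P = [1, 4, 5, 9] / [6] / [7];  Q = [1, 2, 3, 5] / [4] / [6]
  Insert 3 (step 7): P = [1, 3, 5, 9] / [4] / [6] / [7];  Q = [1, 2, 3, 5] / [4] / [6] / [7]
  Insert 2 (step 8): P = [1, 2, 5, 9] / [3] / [4] / [6] / [7];  Q = [1, 2, 3, 5] / [4] / [6] / [7] / [8]
  Insert 8 (step 9): P = [1, 2, 5, 8] / [3, 9] / [4] / [6] / [7];  Q = [1, 2, 3, 5] / [4, 9] / [6] / [7] / [8]
Final shape: (4, 2, 1, 1, 1).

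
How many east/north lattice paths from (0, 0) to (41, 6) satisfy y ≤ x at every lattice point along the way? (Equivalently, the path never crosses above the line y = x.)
Number of paths = 9203634

By the reflection principle (André's argument), the number of monotone paths to (41, 6) with n ≤ m that never go above y = x is C(47, 41) − C(47, 42) = 10737573 − 1533939 = 9203634.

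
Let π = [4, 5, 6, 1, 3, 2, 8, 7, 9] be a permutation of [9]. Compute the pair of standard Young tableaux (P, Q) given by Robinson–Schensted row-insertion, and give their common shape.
P = [1, 2, 6, 7, 9] / [3, 5, 8] / [4];  Q = [1, 2, 3, 7, 9] / [4, 5, 8] / [6];  common shape = (5, 3, 1)

Row-insert the values π_1, π_2, … into P one at a time, bumping the leftmost entry strictly greater than the inserted value down to the next row. The recording tableau Q records, in position (i, j), the step at which that cell was added to P.
  Insert 4 (step 1): P = [4];  Q = [1]
  Insert 5 (step 2): P = [4, 5];  Q = [1, 2]
  Insert 6 (step 3): P = [4, 5, 6];  Q = [1, 2, 3]
  Insert 1 (step 4): P = [1, 5, 6] / [4];  Q = [1, 2, 3] / [4]
  Insert 3 (step 5): P = [1, 3, 6] / [4, 5];  Q = [1, 2, 3] / [4, 5]
  Insert 2 (step 6): P = [1, 2, 6] / [3, 5] / [4];  Q = [1, 2, 3] / [4, 5] / [6]
  Insert 8 (step 7): P = [1, 2, 6, 8] / [3, 5] / [4];  Q = [1, 2, 3, 7] / [4, 5] / [6]
  Insert 7 (step 8): P = [1, 2, 6, 7] / [3, 5, 8] / [4];  Q = [1, 2, 3, 7] / [4, 5, 8] / [6]
  Insert 9 (step 9): P = [1, 2, 6, 7, 9] / [3, 5, 8] / [4];  Q = [1, 2, 3, 7, 9] / [4, 5, 8] / [6]
Final shape: (5, 3, 1).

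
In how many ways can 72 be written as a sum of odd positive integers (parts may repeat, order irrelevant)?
p_odd(72) = 36352

Enumerate partitions using only odd parts via the recurrence o(n, m) = o(n, m−2) + o(n−m, m) over odd m, starting from the largest odd part ≤ n. This gives p_odd(72) = 36352. (Euler's theorem: equals the count of distinct-part partitions.)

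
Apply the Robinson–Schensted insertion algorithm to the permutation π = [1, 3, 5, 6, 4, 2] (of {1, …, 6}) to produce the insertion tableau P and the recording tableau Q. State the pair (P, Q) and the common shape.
P = [1, 2, 4, 6] / [3] / [5];  Q = [1, 2, 3, 4] / [5] / [6];  common shape = (4, 1, 1)

Row-insert the values π_1, π_2, … into P one at a time, bumping the leftmost entry strictly greater than the inserted value down to the next row. The recording tableau Q records, in position (i, j), the step at which that cell was added to P.
  Insert 1 (step 1): P = [1];  Q = [1]
  Insert 3 (step 2): P = [1, 3];  Q = [1, 2]
  Insert 5 (step 3): P = [1, 3, 5];  Q = [1, 2, 3]
  Insert 6 (step 4): P = [1, 3, 5, 6];  Q = [1, 2, 3, 4]
  Insert 4 (step 5): P = [1, 3, 4, 6] / [5];  Q = [1, 2, 3, 4] / [5]
  Insert 2 (step 6): P = [1, 2, 4, 6] / [3] / [5];  Q = [1, 2, 3, 4] / [5] / [6]
Final shape: (4, 1, 1).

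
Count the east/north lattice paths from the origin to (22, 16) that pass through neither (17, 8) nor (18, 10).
Number of paths = 18773526555

Inclusion–exclusion. Total paths: C(38, 22) = 22239974430. Through P₁: C(25, 17)·C(13, 5) = 1391987025. Through P₂: C(28, 18)·C(10, 4) = 2755853100. Since P₁ is strictly southwest of P₂, a monotone path through both must visit P₁ then P₂; paths through both = C(25, 17)·C(3, 1)·C(10, 4) = 681392250. Avoid both = 22239974430 − 1391987025 − 2755853100 + 681392250 = 18773526555.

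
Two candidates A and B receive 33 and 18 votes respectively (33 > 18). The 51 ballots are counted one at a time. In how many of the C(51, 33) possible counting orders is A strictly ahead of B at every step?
Strict-lead orderings = 8206149492625

Total orderings of the 51 votes with 33 for A: C(51, 33) = 27900908274925. By the Bertrand ballot formula (Cycle Lemma / reflection principle), the number of orderings in which A is strictly ahead of B throughout is (p − q)/(p + q) · C(p + q, p) = (33 − 18)/(33 + 18) · 27900908274925 = 8206149492625.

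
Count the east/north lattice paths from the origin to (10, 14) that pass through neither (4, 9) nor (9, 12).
Number of paths = 869256

Inclusion–exclusion. Total paths: C(24, 10) = 1961256. Through P₁: C(13, 4)·C(11, 6) = 330330. Through P₂: C(21, 9)·C(3, 1) = 881790. Since P₁ is strictly southwest of P₂, a monotone path through both must visit P₁ then P₂; paths through both = C(13, 4)·C(8, 5)·C(3, 1) = 120120. Avoid both = 1961256 − 330330 − 881790 + 120120 = 869256.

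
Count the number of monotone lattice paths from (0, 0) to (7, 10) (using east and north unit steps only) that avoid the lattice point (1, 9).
Number of paths = 19378

Total paths from (0, 0) to (7, 10): C(17, 7) = 19448. Paths through (1, 9): (paths (0, 0) → (1, 9)) × (paths (1, 9) → (7, 10)) = C(10, 1) · C(7, 6) = 10 · 7 = 70. Avoidance count = 19448 − 70 = 19378.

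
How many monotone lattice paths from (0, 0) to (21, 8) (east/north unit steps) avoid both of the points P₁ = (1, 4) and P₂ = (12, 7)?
Number of paths = 3753335

Inclusion–exclusion. Total paths: C(29, 21) = 4292145. Through P₁: C(5, 1)·C(24, 20) = 53130. Through P₂: C(19, 12)·C(10, 9) = 503880. Since P₁ is strictly southwest of P₂, a monotone path through both must visit P₁ then P₂; paths through both = C(5, 1)·C(14, 11)·C(10, 9) = 18200. Avoid both = 4292145 − 53130 − 503880 + 18200 = 3753335.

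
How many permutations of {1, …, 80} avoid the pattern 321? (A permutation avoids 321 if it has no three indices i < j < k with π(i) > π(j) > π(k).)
C_80 = 1136359577947336271931632877004667456667613940

These 321-avoiding permutations are counted by the Catalan number C_n = (1/(n + 1)) · C(2n, n). For n = 80: C_80 = (1/81) · C(160, 80) = 92045125813734238026462263037378063990076729140/81 = 1136359577947336271931632877004667456667613940.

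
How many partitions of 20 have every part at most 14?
p(20, parts ≤ 14) = 608

Use the recurrence p(n, m) = p(n, m−1) + p(n−m, m): either the largest part is < m (count p(n, m−1)) or the largest part is exactly m (remove one copy of m, count p(n−m, m)). With p(0, ·) = 1 this gives p(20, parts ≤ 14) = 608. (By conjugating Young diagrams, this also counts partitions of 20 into at most 14 parts.)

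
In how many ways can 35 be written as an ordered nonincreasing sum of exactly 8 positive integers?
p(35, 8 parts) = 1527

Partitions of n into exactly k parts are in bijection with partitions of n − k into at most k parts (subtract 1 from each part). So p(35, exactly 8) = p(27, parts ≤ 8). Computing via the recurrence p(m, j) = p(m, j−1) + p(m−j, j) gives 1527.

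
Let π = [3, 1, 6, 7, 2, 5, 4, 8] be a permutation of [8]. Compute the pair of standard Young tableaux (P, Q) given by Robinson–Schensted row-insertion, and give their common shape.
P = [1, 2, 4, 8] / [3, 5, 7] / [6];  Q = [1, 3, 4, 8] / [2, 5, 6] / [7];  common shape = (4, 3, 1)

Row-insert the values π_1, π_2, … into P one at a time, bumping the leftmost entry strictly greater than the inserted value down to the next row. The recording tableau Q records, in position (i, j), the step at which that cell was added to P.
  Insert 3 (step 1): P = [3];  Q = [1]
  Insert 1 (step 2): P = [1] / [3];  Q = [1] / [2]
  Insert 6 (step 3): P = [1, 6] / [3];  Q = [1, 3] / [2]
  Insert 7 (step 4): P = [1, 6, 7] / [3];  Q = [1, 3, 4] / [2]
  Insert 2 (step 5): P = [1, 2, 7] / [3, 6];  Q = [1, 3, 4] / [2, 5]
  Insert 5 (step 6): P = [1, 2, 5] / [3, 6, 7];  Q = [1, 3, 4] / [2, 5, 6]
  Insert 4 (step 7): P = [1, 2, 4] / [3, 5, 7] / [6];  Q = [1, 3, 4] / [2, 5, 6] / [7]
  Insert 8 (step 8): P = [1, 2, 4, 8] / [3, 5, 7] / [6];  Q = [1, 3, 4, 8] / [2, 5, 6] / [7]
Final shape: (4, 3, 1).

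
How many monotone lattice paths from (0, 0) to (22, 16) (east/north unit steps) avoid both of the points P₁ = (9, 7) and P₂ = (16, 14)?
Number of paths = 13576992970

Inclusion–exclusion. Total paths: C(38, 22) = 22239974430. Through P₁: C(16, 9)·C(22, 13) = 5690484800. Through P₂: C(30, 16)·C(8, 6) = 4071834900. Since P₁ is strictly southwest of P₂, a monotone path through both must visit P₁ then P₂; paths through both = C(16, 9)·C(14, 7)·C(8, 6) = 1099338240. Avoid both = 22239974430 − 5690484800 − 4071834900 + 1099338240 = 13576992970.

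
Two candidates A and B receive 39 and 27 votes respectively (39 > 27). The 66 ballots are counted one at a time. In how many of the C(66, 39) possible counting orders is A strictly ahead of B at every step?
Strict-lead orderings = 445598409723850880

Total orderings of the 66 votes with 39 for A: C(66, 39) = 2450791253481179840. By the Bertrand ballot formula (Cycle Lemma / reflection principle), the number of orderings in which A is strictly ahead of B throughout is (p − q)/(p + q) · C(p + q, p) = (39 − 27)/(39 + 27) · 2450791253481179840 = 445598409723850880.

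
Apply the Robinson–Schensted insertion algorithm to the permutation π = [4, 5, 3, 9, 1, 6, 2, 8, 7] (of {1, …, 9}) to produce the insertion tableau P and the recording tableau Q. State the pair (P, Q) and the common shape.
P = [1, 2, 6, 7] / [3, 5, 8] / [4, 9];  Q = [1, 2, 4, 8] / [3, 6, 9] / [5, 7];  common shape = (4, 3, 2)

Row-insert the values π_1, π_2, … into P one at a time, bumping the leftmost entry strictly greater than the inserted value down to the next row. The recording tableau Q records, in position (i, j), the step at which that cell was added to P.
  Insert 4 (step 1): P = [4];  Q = [1]
  Insert 5 (step 2): P = [4, 5];  Q = [1, 2]
  Insert 3 (step 3): P = [3, 5] / [4];  Q = [1, 2] / [3]
  Insert 9 (step 4): P = [3, 5, 9] / [4];  Q = [1, 2, 4] / [3]
  Insert 1 (step 5): P = [1, 5, 9] / [3] / [4];  Q = [1, 2, 4] / [3] / [5]
  Insert 6 (step 6): P = [1, 5, 6] / [3, 9] / [4];  Q = [1, 2, 4] / [3, 6] / [5]
  Insert 2 (step 7): P = [1, 2, 6] / [3, 5] / [4, 9];  Q = [1, 2, 4] / [3, 6] / [5, 7]
  Insert 8 (step 8): P = [1, 2, 6, 8] / [3, 5] / [4, 9];  Q = [1, 2, 4, 8] / [3, 6] / [5, 7]
  Insert 7 (step 9): P = [1, 2, 6, 7] / [3, 5, 8] / [4, 9];  Q = [1, 2, 4, 8] / [3, 6, 9] / [5, 7]
Final shape: (4, 3, 2).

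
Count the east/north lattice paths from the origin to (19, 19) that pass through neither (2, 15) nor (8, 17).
Number of paths = 35260384014

Inclusion–exclusion. Total paths: C(38, 19) = 35345263800. Through P₁: C(17, 2)·C(21, 17) = 813960. Through P₂: C(25, 8)·C(13, 11) = 84362850. Since P₁ is strictly southwest of P₂, a monotone path through both must visit P₁ then P₂; paths through both = C(17, 2)·C(8, 6)·C(13, 11) = 297024. Avoid both = 35345263800 − 813960 − 84362850 + 297024 = 35260384014.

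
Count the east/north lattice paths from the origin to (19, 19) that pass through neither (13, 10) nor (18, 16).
Number of paths = 22917601718

Inclusion–exclusion. Total paths: C(38, 19) = 35345263800. Through P₁: C(23, 13)·C(15, 6) = 5726050330. Through P₂: C(34, 18)·C(4, 1) = 8815845720. Since P₁ is strictly southwest of P₂, a monotone path through both must visit P₁ then P₂; paths through both = C(23, 13)·C(11, 5)·C(4, 1) = 2114233968. Avoid both = 35345263800 − 5726050330 − 8815845720 + 2114233968 = 22917601718.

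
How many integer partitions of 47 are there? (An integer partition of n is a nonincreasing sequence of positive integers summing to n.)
p(47) = 124754

Compute p(n) via the recurrence p(n, m) = p(n, m−1) + p(n−m, m), where p(n, m) counts partitions of n with all parts ≤ m and p(n) = p(n, n). The base cases are p(0, m) = 1 and p(n, 0) = 0 for n > 0. Filling the table yields p(47) = 124754. (Euler's pentagonal recurrence is an alternative.)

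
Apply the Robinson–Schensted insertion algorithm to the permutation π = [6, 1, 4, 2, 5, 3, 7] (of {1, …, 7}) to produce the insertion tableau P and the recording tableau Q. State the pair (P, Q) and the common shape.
P = [1, 2, 3, 7] / [4, 5] / [6];  Q = [1, 3, 5, 7] / [2, 6] / [4];  common shape = (4, 2, 1)

Row-insert the values π_1, π_2, … into P one at a time, bumping the leftmost entry strictly greater than the inserted value down to the next row. The recording tableau Q records, in position (i, j), the step at which that cell was added to P.
  Insert 6 (step 1): P = [6];  Q = [1]
  Insert 1 (step 2): P = [1] / [6];  Q = [1] / [2]
  Insert 4 (step 3): P = [1, 4] / [6];  Q = [1, 3] / [2]
  Insert 2 (step 4): P = [1, 2] / [4] / [6];  Q = [1, 3] / [2] / [4]
  Insert 5 (step 5): P = [1, 2, 5] / [4] / [6];  Q = [1, 3, 5] / [2] / [4]
  Insert 3 (step 6): P = [1, 2, 3] / [4, 5] / [6];  Q = [1, 3, 5] / [2, 6] / [4]
  Insert 7 (step 7): P = [1, 2, 3, 7] / [4, 5] / [6];  Q = [1, 3, 5, 7] / [2, 6] / [4]
Final shape: (4, 2, 1).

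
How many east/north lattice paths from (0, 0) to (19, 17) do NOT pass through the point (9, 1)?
Number of paths = 8544379250

Total paths from (0, 0) to (19, 17): C(36, 19) = 8597496600. Paths through (9, 1): (paths (0, 0) → (9, 1)) × (paths (9, 1) → (19, 17)) = C(10, 9) · C(26, 10) = 10 · 5311735 = 53117350. Avoidance count = 8597496600 − 53117350 = 8544379250.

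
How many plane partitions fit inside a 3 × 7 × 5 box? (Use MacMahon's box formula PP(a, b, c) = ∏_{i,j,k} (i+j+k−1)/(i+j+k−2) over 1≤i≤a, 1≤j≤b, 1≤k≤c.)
PP(3, 7, 5) = 16195608

Evaluate the triple product over i = 1..3, j = 1..7, k = 1..5. The factors are (2/1) · (3/2) · (4/3) · (5/4) · (6/5) · (3/2) · (4/3) · (5/4) · … (105 factors total). The numerators and denominators telescope so the product is an integer; carrying out the multiplication exactly gives PP(3, 7, 5) = 16195608.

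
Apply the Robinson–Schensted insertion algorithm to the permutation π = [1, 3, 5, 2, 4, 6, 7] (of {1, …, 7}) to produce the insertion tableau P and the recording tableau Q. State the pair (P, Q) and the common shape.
P = [1, 2, 4, 6, 7] / [3, 5];  Q = [1, 2, 3, 6, 7] / [4, 5];  common shape = (5, 2)

Row-insert the values π_1, π_2, … into P one at a time, bumping the leftmost entry strictly greater than the inserted value down to the next row. The recording tableau Q records, in position (i, j), the step at which that cell was added to P.
  Insert 1 (step 1): P = [1];  Q = [1]
  Insert 3 (step 2): P = [1, 3];  Q = [1, 2]
  Insert 5 (step 3): P = [1, 3, 5];  Q = [1, 2, 3]
  Insert 2 (step 4): P = [1, 2, 5] / [3];  Q = [1, 2, 3] / [4]
  Insert 4 (step 5): P = [1, 2, 4] / [3, 5];  Q = [1, 2, 3] / [4, 5]
  Insert 6 (step 6): P = [1, 2, 4, 6] / [3, 5];  Q = [1, 2, 3, 6] / [4, 5]
  Insert 7 (step 7): P = [1, 2, 4, 6, 7] / [3, 5];  Q = [1, 2, 3, 6, 7] / [4, 5]
Final shape: (5, 2).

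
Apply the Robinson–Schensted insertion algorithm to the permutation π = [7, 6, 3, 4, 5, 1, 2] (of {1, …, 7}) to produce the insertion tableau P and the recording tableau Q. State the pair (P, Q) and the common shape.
P = [1, 2, 5] / [3, 4] / [6] / [7];  Q = [1, 4, 5] / [2, 7] / [3] / [6];  common shape = (3, 2, 1, 1)

Row-insert the values π_1, π_2, … into P one at a time, bumping the leftmost entry strictly greater than the inserted value down to the next row. The recording tableau Q records, in position (i, j), the step at which that cell was added to P.
  Insert 7 (step 1): P = [7];  Q = [1]
  Insert 6 (step 2): P = [6] / [7];  Q = [1] / [2]
  Insert 3 (step 3): P = [3] / [6] / [7];  Q = [1] / [2] / [3]
  Insert 4 (step 4): P = [3, 4] / [6] / [7];  Q = [1, 4] / [2] / [3]
  Insert 5 (step 5): P = [3, 4, 5] / [6] / [7];  Q = [1, 4, 5] / [2] / [3]
  Insert 1 (step 6): P = [1, 4, 5] / [3] / [6] / [7];  Q = [1, 4, 5] / [2] / [3] / [6]
  Insert 2 (step 7): P = [1, 2, 5] / [3, 4] / [6] / [7];  Q = [1, 4, 5] / [2, 7] / [3] / [6]
Final shape: (3, 2, 1, 1).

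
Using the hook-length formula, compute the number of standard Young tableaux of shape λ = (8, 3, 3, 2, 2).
# SYT of shape (8, 3, 3, 2, 2) = 3508596

Hook-length formula: f^λ = n! / Π hook(c), product over all cells c of the Young diagram. For λ = (8, 3, 3, 2, 2), n = 18 boxes. Hook lengths by row (left-to-right, top-to-bottom): [12, 11, 8, 5, 4, 3, 2, 1]; [6, 5, 2]; [5, 4, 1]; [3, 2]; [2, 1]. Product of hooks = 1824768000. So f^λ = 18! / 1824768000 = 6402373705728000 / 1824768000 = 3508596.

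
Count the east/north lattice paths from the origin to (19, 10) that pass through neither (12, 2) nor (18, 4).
Number of paths = 19411056

Inclusion–exclusion. Total paths: C(29, 19) = 20030010. Through P₁: C(14, 12)·C(15, 7) = 585585. Through P₂: C(22, 18)·C(7, 1) = 51205. Since P₁ is strictly southwest of P₂, a monotone path through both must visit P₁ then P₂; paths through both = C(14, 12)·C(8, 6)·C(7, 1) = 17836. Avoid both = 20030010 − 585585 − 51205 + 17836 = 19411056.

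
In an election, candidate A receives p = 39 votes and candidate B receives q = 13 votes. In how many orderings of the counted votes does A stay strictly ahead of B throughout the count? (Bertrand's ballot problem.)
Strict-lead orderings = 317506779800

Total orderings of the 52 votes with 39 for A: C(52, 39) = 635013559600. By the Bertrand ballot formula (Cycle Lemma / reflection principle), the number of orderings in which A is strictly ahead of B throughout is (p − q)/(p + q) · C(p + q, p) = (39 − 13)/(39 + 13) · 635013559600 = 317506779800.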